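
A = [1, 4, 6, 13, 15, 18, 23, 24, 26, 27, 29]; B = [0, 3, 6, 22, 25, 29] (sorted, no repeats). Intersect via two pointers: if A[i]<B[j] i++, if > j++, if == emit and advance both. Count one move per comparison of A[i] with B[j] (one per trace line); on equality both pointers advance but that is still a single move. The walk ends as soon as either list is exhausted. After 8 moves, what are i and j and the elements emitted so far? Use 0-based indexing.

i=0 j=0: 1>0, j++
i=0 j=1: 1<3, i++
i=1 j=1: 4>3, j++
i=1 j=2: 4<6, i++
i=2 j=2: 6==6 emit, i++,j++
i=3 j=3: 13<22, i++
i=4 j=3: 15<22, i++
i=5 j=3: 18<22, i++

i=6, j=3, emitted=[6]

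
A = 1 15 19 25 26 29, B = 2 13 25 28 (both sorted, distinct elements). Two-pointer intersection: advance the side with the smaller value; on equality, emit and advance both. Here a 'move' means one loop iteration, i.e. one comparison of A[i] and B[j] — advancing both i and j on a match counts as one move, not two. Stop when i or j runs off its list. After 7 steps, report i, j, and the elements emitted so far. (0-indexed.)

i=5, j=3, emitted=[25]

[i=0,j=0] 1<2 → i++
[i=1,j=0] 15>2 → j++
[i=1,j=1] 15>13 → j++
[i=1,j=2] 15<25 → i++
[i=2,j=2] 19<25 → i++
[i=3,j=2] 25==25 emit → i++,j++
[i=4,j=3] 26<28 → i++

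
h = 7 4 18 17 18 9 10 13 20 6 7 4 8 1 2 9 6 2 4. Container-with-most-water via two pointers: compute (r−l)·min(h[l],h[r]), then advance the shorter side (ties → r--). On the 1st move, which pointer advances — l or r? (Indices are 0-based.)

l=0 r=18: min(7,4)*18=72 best=72 *, r--

r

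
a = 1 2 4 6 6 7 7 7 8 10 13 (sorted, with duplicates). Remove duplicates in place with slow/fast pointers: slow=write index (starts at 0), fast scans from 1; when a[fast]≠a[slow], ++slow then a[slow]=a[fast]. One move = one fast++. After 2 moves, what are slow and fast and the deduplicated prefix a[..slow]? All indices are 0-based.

slow=0 fast=1: a[fast]=2≠a[slow]=1 write a[1]=2, slow++,fast++
slow=1 fast=2: a[fast]=4≠a[slow]=2 write a[2]=4, slow++,fast++

slow=2, fast=3, prefix=[1, 2, 4]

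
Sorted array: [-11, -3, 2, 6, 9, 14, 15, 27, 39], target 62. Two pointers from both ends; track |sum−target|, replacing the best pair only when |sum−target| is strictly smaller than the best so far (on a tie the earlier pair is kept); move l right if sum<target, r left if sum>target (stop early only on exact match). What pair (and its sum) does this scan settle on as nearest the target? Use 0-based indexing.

[0,8] -11+39=28 d=34 * → l++
[1,8] -3+39=36 d=26 * → l++
[2,8] 2+39=41 d=21 * → l++
[3,8] 6+39=45 d=17 * → l++
[4,8] 9+39=48 d=14 * → l++
[5,8] 14+39=53 d=9 * → l++
[6,8] 15+39=54 d=8 * → l++
[7,8] 27+39=66 d=4 * → r--

pair (27, 39) with sum 66 (|Δ|=4)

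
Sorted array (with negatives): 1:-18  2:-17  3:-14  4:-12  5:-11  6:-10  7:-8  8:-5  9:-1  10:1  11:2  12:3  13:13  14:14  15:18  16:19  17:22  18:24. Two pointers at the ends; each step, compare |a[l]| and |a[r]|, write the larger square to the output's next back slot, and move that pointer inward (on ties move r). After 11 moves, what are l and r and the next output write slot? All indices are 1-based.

[1,18] |-18|<=|24| out[18]=576 → r--
[1,17] |-18|<=|22| out[17]=484 → r--
[1,16] |-18|<=|19| out[16]=361 → r--
[1,15] |-18|<=|18| out[15]=324 → r--
[1,14] |-18|>|14| out[14]=324 → l++
[2,14] |-17|>|14| out[13]=289 → l++
[3,14] |-14|<=|14| out[12]=196 → r--
[3,13] |-14|>|13| out[11]=196 → l++
[4,13] |-12|<=|13| out[10]=169 → r--
[4,12] |-12|>|3| out[9]=144 → l++
[5,12] |-11|>|3| out[8]=121 → l++

l=6, r=12, next write slot=7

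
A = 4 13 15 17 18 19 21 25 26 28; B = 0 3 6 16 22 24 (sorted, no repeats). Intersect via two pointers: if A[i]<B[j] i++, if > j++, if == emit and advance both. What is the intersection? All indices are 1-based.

i=1 j=1: 4>0, j++
i=1 j=2: 4>3, j++
i=1 j=3: 4<6, i++
i=2 j=3: 13>6, j++
i=2 j=4: 13<16, i++
i=3 j=4: 15<16, i++
i=4 j=4: 17>16, j++
i=4 j=5: 17<22, i++
i=5 j=5: 18<22, i++
i=6 j=5: 19<22, i++
i=7 j=5: 21<22, i++
i=8 j=5: 25>22, j++
i=8 j=6: 25>24, j++

intersection = []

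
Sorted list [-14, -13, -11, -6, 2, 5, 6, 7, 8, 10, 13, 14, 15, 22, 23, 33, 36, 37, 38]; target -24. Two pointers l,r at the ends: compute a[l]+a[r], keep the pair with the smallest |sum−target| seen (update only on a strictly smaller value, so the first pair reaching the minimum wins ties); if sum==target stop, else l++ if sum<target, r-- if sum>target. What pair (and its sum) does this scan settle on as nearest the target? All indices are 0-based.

[0,18] -14+38=24 d=48 * → r--
[0,17] -14+37=23 d=47 * → r--
[0,16] -14+36=22 d=46 * → r--
[0,15] -14+33=19 d=43 * → r--
[0,14] -14+23=9 d=33 * → r--
[0,13] -14+22=8 d=32 * → r--
[0,12] -14+15=1 d=25 * → r--
[0,11] -14+14=0 d=24 * → r--
[0,10] -14+13=-1 d=23 * → r--
[0,9] -14+10=-4 d=20 * → r--
[0,8] -14+8=-6 d=18 * → r--
[0,7] -14+7=-7 d=17 * → r--
[0,6] -14+6=-8 d=16 * → r--
[0,5] -14+5=-9 d=15 * → r--
[0,4] -14+2=-12 d=12 * → r--
[0,3] -14+-6=-20 d=4 * → r--
[0,2] -14+-11=-25 d=1 * → l++
[1,2] -13+-11=-24 d=0 * → stop

pair (-13, -11) with sum -24 (|Δ|=0)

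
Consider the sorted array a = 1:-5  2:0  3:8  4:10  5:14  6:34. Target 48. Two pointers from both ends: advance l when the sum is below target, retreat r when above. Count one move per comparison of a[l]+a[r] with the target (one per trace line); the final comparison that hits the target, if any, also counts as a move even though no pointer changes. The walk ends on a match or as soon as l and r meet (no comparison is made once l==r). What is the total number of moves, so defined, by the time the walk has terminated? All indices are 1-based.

[1,6] -5+34=29 <48 → l++
[2,6] 0+34=34 <48 → l++
[3,6] 8+34=42 <48 → l++
[4,6] 10+34=44 <48 → l++
[5,6] 14+34=48 → found

5 moves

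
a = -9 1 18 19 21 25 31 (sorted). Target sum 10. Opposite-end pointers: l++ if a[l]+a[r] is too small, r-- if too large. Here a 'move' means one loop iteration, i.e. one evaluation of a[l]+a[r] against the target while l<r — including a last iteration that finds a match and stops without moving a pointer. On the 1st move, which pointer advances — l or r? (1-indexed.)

r

l=1 r=7: -9+31=22 >10, r--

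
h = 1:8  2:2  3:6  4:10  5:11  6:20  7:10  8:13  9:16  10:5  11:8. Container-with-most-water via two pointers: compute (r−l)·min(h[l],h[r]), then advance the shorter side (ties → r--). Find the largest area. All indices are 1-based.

max area = 80

l=1 r=11: min(8,8)*10=80 best=80 *, r--
l=1 r=10: min(8,5)*9=45 best=80, r--
l=1 r=9: min(8,16)*8=64 best=80, l++
l=2 r=9: min(2,16)*7=14 best=80, l++
l=3 r=9: min(6,16)*6=36 best=80, l++
l=4 r=9: min(10,16)*5=50 best=80, l++
l=5 r=9: min(11,16)*4=44 best=80, l++
l=6 r=9: min(20,16)*3=48 best=80, r--
l=6 r=8: min(20,13)*2=26 best=80, r--
l=6 r=7: min(20,10)*1=10 best=80, r--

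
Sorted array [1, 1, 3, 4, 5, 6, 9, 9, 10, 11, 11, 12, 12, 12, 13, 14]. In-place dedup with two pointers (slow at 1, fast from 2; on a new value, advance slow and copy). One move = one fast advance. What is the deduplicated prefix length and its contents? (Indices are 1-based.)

slow=1 fast=2: a[fast]=1=a[slow] dup, fast++
slow=1 fast=3: a[fast]=3≠a[slow]=1 write a[2]=3, slow++,fast++
slow=2 fast=4: a[fast]=4≠a[slow]=3 write a[3]=4, slow++,fast++
slow=3 fast=5: a[fast]=5≠a[slow]=4 write a[4]=5, slow++,fast++
slow=4 fast=6: a[fast]=6≠a[slow]=5 write a[5]=6, slow++,fast++
slow=5 fast=7: a[fast]=9≠a[slow]=6 write a[6]=9, slow++,fast++
slow=6 fast=8: a[fast]=9=a[slow] dup, fast++
slow=6 fast=9: a[fast]=10≠a[slow]=9 write a[7]=10, slow++,fast++
slow=7 fast=10: a[fast]=11≠a[slow]=10 write a[8]=11, slow++,fast++
slow=8 fast=11: a[fast]=11=a[slow] dup, fast++
slow=8 fast=12: a[fast]=12≠a[slow]=11 write a[9]=12, slow++,fast++
slow=9 fast=13: a[fast]=12=a[slow] dup, fast++
slow=9 fast=14: a[fast]=12=a[slow] dup, fast++
slow=9 fast=15: a[fast]=13≠a[slow]=12 write a[10]=13, slow++,fast++
slow=10 fast=16: a[fast]=14≠a[slow]=13 write a[11]=14, slow++,fast++

length 11; prefix = [1, 3, 4, 5, 6, 9, 10, 11, 12, 13, 14]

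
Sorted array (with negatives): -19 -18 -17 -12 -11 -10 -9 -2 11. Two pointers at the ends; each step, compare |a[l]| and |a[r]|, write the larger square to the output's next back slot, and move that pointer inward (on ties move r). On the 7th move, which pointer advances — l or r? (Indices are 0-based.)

l=0 r=8: |-19|>|11| out[8]=361, l++
l=1 r=8: |-18|>|11| out[7]=324, l++
l=2 r=8: |-17|>|11| out[6]=289, l++
l=3 r=8: |-12|>|11| out[5]=144, l++
l=4 r=8: |-11|<=|11| out[4]=121, r--
l=4 r=7: |-11|>|-2| out[3]=121, l++
l=5 r=7: |-10|>|-2| out[2]=100, l++

l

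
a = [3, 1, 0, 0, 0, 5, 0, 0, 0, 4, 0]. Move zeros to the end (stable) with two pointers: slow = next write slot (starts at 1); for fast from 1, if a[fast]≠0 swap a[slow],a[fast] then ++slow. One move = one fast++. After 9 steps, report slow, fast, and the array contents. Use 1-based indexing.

slow=4, fast=10, a=[3, 1, 5, 0, 0, 0, 0, 0, 0, 4, 0]

slow=1 fast=1: a[fast]=3≠0 swap→a[1]=3, slow++,fast++
slow=2 fast=2: a[fast]=1≠0 swap→a[2]=1, slow++,fast++
slow=3 fast=3: a[fast]=0, fast++
slow=3 fast=4: a[fast]=0, fast++
slow=3 fast=5: a[fast]=0, fast++
slow=3 fast=6: a[fast]=5≠0 swap→a[3]=5, slow++,fast++
slow=4 fast=7: a[fast]=0, fast++
slow=4 fast=8: a[fast]=0, fast++
slow=4 fast=9: a[fast]=0, fast++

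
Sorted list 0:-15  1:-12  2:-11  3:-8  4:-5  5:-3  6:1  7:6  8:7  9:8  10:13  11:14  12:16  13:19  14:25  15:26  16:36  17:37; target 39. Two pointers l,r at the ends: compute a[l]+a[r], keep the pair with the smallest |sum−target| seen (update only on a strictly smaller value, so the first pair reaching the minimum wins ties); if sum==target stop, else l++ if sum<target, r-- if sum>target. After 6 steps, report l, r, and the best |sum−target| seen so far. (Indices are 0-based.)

l=6, r=17, best |Δ|=5

l=0 r=17: -15+37=22 d=17 *, l++
l=1 r=17: -12+37=25 d=14 *, l++
l=2 r=17: -11+37=26 d=13 *, l++
l=3 r=17: -8+37=29 d=10 *, l++
l=4 r=17: -5+37=32 d=7 *, l++
l=5 r=17: -3+37=34 d=5 *, l++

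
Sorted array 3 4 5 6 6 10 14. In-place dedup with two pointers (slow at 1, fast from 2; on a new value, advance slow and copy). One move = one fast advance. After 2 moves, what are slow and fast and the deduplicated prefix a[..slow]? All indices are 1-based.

slow=1 fast=2: a[fast]=4≠a[slow]=3 write a[2]=4, slow++,fast++
slow=2 fast=3: a[fast]=5≠a[slow]=4 write a[3]=5, slow++,fast++

slow=3, fast=4, prefix=[3, 4, 5]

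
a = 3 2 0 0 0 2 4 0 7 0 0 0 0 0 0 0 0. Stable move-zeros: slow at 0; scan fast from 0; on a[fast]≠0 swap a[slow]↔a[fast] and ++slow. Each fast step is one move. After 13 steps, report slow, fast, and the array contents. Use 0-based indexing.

slow=5, fast=13, a=[3, 2, 2, 4, 7, 0, 0, 0, 0, 0, 0, 0, 0, 0, 0, 0, 0]

(s=0,f=0) a[fast]=3≠0 swap→a[0]=3 → slow++,fast++
(s=1,f=1) a[fast]=2≠0 swap→a[1]=2 → slow++,fast++
(s=2,f=2) a[fast]=0 → fast++
(s=2,f=3) a[fast]=0 → fast++
(s=2,f=4) a[fast]=0 → fast++
(s=2,f=5) a[fast]=2≠0 swap→a[2]=2 → slow++,fast++
(s=3,f=6) a[fast]=4≠0 swap→a[3]=4 → slow++,fast++
(s=4,f=7) a[fast]=0 → fast++
(s=4,f=8) a[fast]=7≠0 swap→a[4]=7 → slow++,fast++
(s=5,f=9) a[fast]=0 → fast++
(s=5,f=10) a[fast]=0 → fast++
(s=5,f=11) a[fast]=0 → fast++
(s=5,f=12) a[fast]=0 → fast++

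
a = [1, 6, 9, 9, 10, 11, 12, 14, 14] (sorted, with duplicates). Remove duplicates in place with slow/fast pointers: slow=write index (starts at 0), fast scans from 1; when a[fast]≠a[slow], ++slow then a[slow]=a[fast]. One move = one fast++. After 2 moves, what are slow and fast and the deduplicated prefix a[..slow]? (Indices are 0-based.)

slow=0 fast=1: a[fast]=6≠a[slow]=1 write a[1]=6, slow++,fast++
slow=1 fast=2: a[fast]=9≠a[slow]=6 write a[2]=9, slow++,fast++

slow=2, fast=3, prefix=[1, 6, 9]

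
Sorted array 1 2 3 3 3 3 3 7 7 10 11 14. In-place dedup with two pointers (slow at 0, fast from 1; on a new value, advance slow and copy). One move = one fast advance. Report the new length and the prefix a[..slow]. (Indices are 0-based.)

slow=0 fast=1: a[fast]=2≠a[slow]=1 write a[1]=2, slow++,fast++
slow=1 fast=2: a[fast]=3≠a[slow]=2 write a[2]=3, slow++,fast++
slow=2 fast=3: a[fast]=3=a[slow] dup, fast++
slow=2 fast=4: a[fast]=3=a[slow] dup, fast++
slow=2 fast=5: a[fast]=3=a[slow] dup, fast++
slow=2 fast=6: a[fast]=3=a[slow] dup, fast++
slow=2 fast=7: a[fast]=7≠a[slow]=3 write a[3]=7, slow++,fast++
slow=3 fast=8: a[fast]=7=a[slow] dup, fast++
slow=3 fast=9: a[fast]=10≠a[slow]=7 write a[4]=10, slow++,fast++
slow=4 fast=10: a[fast]=11≠a[slow]=10 write a[5]=11, slow++,fast++
slow=5 fast=11: a[fast]=14≠a[slow]=11 write a[6]=14, slow++,fast++

length 7; prefix = [1, 2, 3, 7, 10, 11, 14]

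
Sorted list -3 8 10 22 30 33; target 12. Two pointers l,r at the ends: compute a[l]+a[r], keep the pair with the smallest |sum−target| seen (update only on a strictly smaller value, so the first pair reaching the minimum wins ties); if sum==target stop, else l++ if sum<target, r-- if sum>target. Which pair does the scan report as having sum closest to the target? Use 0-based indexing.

[0,5] -3+33=30 d=18 * → r--
[0,4] -3+30=27 d=15 * → r--
[0,3] -3+22=19 d=7 * → r--
[0,2] -3+10=7 d=5 * → l++
[1,2] 8+10=18 d=6 → r--

pair (-3, 10) with sum 7 (|Δ|=5)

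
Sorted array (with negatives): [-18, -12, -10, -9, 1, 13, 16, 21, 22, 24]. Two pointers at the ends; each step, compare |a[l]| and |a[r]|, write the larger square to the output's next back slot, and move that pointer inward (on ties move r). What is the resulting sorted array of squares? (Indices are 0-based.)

[1, 81, 100, 144, 169, 256, 324, 441, 484, 576]

[0,9] |-18|<=|24| out[9]=576 → r--
[0,8] |-18|<=|22| out[8]=484 → r--
[0,7] |-18|<=|21| out[7]=441 → r--
[0,6] |-18|>|16| out[6]=324 → l++
[1,6] |-12|<=|16| out[5]=256 → r--
[1,5] |-12|<=|13| out[4]=169 → r--
[1,4] |-12|>|1| out[3]=144 → l++
[2,4] |-10|>|1| out[2]=100 → l++
[3,4] |-9|>|1| out[1]=81 → l++
[4,4] |1|<=|1| out[0]=1 → r--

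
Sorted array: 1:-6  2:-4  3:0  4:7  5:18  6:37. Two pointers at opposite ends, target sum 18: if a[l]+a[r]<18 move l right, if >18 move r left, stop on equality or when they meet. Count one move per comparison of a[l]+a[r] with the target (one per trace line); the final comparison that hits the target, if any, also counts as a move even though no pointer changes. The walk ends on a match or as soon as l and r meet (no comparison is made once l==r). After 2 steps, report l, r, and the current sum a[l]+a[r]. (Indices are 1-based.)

l=1 r=6: -6+37=31 >18, r--
l=1 r=5: -6+18=12 <18, l++

l=2, r=5, sum=14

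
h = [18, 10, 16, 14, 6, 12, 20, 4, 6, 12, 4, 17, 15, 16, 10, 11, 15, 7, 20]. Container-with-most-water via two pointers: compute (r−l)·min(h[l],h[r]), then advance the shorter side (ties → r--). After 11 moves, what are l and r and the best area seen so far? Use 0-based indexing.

l=6, r=13, best area=324

[0,18] min(18,20)*18=324 best=324 * → l++
[1,18] min(10,20)*17=170 best=324 → l++
[2,18] min(16,20)*16=256 best=324 → l++
[3,18] min(14,20)*15=210 best=324 → l++
[4,18] min(6,20)*14=84 best=324 → l++
[5,18] min(12,20)*13=156 best=324 → l++
[6,18] min(20,20)*12=240 best=324 → r--
[6,17] min(20,7)*11=77 best=324 → r--
[6,16] min(20,15)*10=150 best=324 → r--
[6,15] min(20,11)*9=99 best=324 → r--
[6,14] min(20,10)*8=80 best=324 → r--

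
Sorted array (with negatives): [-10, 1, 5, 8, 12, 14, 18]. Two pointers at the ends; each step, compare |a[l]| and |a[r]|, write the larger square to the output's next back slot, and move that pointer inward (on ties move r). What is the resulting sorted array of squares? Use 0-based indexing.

[1, 25, 64, 100, 144, 196, 324]

l=0 r=6: |-10|<=|18| out[6]=324, r--
l=0 r=5: |-10|<=|14| out[5]=196, r--
l=0 r=4: |-10|<=|12| out[4]=144, r--
l=0 r=3: |-10|>|8| out[3]=100, l++
l=1 r=3: |1|<=|8| out[2]=64, r--
l=1 r=2: |1|<=|5| out[1]=25, r--
l=1 r=1: |1|<=|1| out[0]=1, r--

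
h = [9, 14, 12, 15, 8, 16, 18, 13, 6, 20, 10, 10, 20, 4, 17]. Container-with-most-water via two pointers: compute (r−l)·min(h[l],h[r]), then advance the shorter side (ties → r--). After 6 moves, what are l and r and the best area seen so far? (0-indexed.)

l=6, r=14, best area=182

l=0 r=14: min(9,17)*14=126 best=126 *, l++
l=1 r=14: min(14,17)*13=182 best=182 *, l++
l=2 r=14: min(12,17)*12=144 best=182, l++
l=3 r=14: min(15,17)*11=165 best=182, l++
l=4 r=14: min(8,17)*10=80 best=182, l++
l=5 r=14: min(16,17)*9=144 best=182, l++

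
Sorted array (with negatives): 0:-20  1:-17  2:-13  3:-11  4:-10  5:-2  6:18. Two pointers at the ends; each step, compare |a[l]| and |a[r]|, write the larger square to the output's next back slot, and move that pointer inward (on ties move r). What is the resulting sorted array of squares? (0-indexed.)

[4, 100, 121, 169, 289, 324, 400]

l=0 r=6: |-20|>|18| out[6]=400, l++
l=1 r=6: |-17|<=|18| out[5]=324, r--
l=1 r=5: |-17|>|-2| out[4]=289, l++
l=2 r=5: |-13|>|-2| out[3]=169, l++
l=3 r=5: |-11|>|-2| out[2]=121, l++
l=4 r=5: |-10|>|-2| out[1]=100, l++
l=5 r=5: |-2|<=|-2| out[0]=4, r--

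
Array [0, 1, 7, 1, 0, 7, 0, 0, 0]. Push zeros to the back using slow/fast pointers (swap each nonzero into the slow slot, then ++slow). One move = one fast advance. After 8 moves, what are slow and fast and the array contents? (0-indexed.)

slow=4, fast=8, a=[1, 7, 1, 7, 0, 0, 0, 0, 0]

(s=0,f=0) a[fast]=0 → fast++
(s=0,f=1) a[fast]=1≠0 swap→a[0]=1 → slow++,fast++
(s=1,f=2) a[fast]=7≠0 swap→a[1]=7 → slow++,fast++
(s=2,f=3) a[fast]=1≠0 swap→a[2]=1 → slow++,fast++
(s=3,f=4) a[fast]=0 → fast++
(s=3,f=5) a[fast]=7≠0 swap→a[3]=7 → slow++,fast++
(s=4,f=6) a[fast]=0 → fast++
(s=4,f=7) a[fast]=0 → fast++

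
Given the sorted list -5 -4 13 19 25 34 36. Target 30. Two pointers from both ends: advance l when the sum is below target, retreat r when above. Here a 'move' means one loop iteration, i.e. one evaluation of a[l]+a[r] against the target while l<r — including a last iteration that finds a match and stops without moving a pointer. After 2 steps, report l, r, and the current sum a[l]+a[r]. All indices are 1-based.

[1,7] -5+36=31 >30 → r--
[1,6] -5+34=29 <30 → l++

l=2, r=6, sum=30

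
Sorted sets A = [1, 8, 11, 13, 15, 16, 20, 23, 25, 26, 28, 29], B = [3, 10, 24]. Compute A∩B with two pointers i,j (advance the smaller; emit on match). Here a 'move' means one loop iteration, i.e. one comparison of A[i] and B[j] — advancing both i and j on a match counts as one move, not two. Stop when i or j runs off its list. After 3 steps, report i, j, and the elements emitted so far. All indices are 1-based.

i=3, j=2, emitted=[]

i=1 j=1: 1<3, i++
i=2 j=1: 8>3, j++
i=2 j=2: 8<10, i++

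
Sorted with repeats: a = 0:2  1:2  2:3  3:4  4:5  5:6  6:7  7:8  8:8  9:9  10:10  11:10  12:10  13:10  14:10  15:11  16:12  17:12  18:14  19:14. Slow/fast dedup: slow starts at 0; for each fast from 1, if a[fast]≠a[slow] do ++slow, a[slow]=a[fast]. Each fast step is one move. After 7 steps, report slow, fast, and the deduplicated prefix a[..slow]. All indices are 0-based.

(s=0,f=1) a[fast]=2=a[slow] dup → fast++
(s=0,f=2) a[fast]=3≠a[slow]=2 write a[1]=3 → slow++,fast++
(s=1,f=3) a[fast]=4≠a[slow]=3 write a[2]=4 → slow++,fast++
(s=2,f=4) a[fast]=5≠a[slow]=4 write a[3]=5 → slow++,fast++
(s=3,f=5) a[fast]=6≠a[slow]=5 write a[4]=6 → slow++,fast++
(s=4,f=6) a[fast]=7≠a[slow]=6 write a[5]=7 → slow++,fast++
(s=5,f=7) a[fast]=8≠a[slow]=7 write a[6]=8 → slow++,fast++

slow=6, fast=8, prefix=[2, 3, 4, 5, 6, 7, 8]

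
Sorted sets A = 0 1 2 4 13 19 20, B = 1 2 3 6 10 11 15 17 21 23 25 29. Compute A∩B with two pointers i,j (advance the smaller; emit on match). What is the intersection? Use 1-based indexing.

intersection = [1, 2]

i=1 j=1: 0<1, i++
i=2 j=1: 1==1 emit, i++,j++
i=3 j=2: 2==2 emit, i++,j++
i=4 j=3: 4>3, j++
i=4 j=4: 4<6, i++
i=5 j=4: 13>6, j++
i=5 j=5: 13>10, j++
i=5 j=6: 13>11, j++
i=5 j=7: 13<15, i++
i=6 j=7: 19>15, j++
i=6 j=8: 19>17, j++
i=6 j=9: 19<21, i++
i=7 j=9: 20<21, i++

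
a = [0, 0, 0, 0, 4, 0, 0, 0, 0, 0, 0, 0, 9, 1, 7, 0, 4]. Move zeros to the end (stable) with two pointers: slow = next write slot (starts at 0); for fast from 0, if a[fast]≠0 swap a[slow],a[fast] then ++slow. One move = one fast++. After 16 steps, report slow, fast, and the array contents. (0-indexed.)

slow=0 fast=0: a[fast]=0, fast++
slow=0 fast=1: a[fast]=0, fast++
slow=0 fast=2: a[fast]=0, fast++
slow=0 fast=3: a[fast]=0, fast++
slow=0 fast=4: a[fast]=4≠0 swap→a[0]=4, slow++,fast++
slow=1 fast=5: a[fast]=0, fast++
slow=1 fast=6: a[fast]=0, fast++
slow=1 fast=7: a[fast]=0, fast++
slow=1 fast=8: a[fast]=0, fast++
slow=1 fast=9: a[fast]=0, fast++
slow=1 fast=10: a[fast]=0, fast++
slow=1 fast=11: a[fast]=0, fast++
slow=1 fast=12: a[fast]=9≠0 swap→a[1]=9, slow++,fast++
slow=2 fast=13: a[fast]=1≠0 swap→a[2]=1, slow++,fast++
slow=3 fast=14: a[fast]=7≠0 swap→a[3]=7, slow++,fast++
slow=4 fast=15: a[fast]=0, fast++

slow=4, fast=16, a=[4, 9, 1, 7, 0, 0, 0, 0, 0, 0, 0, 0, 0, 0, 0, 0, 4]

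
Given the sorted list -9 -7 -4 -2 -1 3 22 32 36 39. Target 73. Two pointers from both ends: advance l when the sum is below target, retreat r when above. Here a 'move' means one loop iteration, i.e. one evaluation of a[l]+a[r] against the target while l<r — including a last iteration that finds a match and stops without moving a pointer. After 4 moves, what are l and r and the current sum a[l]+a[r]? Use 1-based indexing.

l=1 r=10: -9+39=30 <73, l++
l=2 r=10: -7+39=32 <73, l++
l=3 r=10: -4+39=35 <73, l++
l=4 r=10: -2+39=37 <73, l++

l=5, r=10, sum=38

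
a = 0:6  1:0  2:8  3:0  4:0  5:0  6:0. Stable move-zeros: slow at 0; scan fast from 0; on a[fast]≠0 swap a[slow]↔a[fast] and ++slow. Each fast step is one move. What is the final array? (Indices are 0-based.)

[6, 8, 0, 0, 0, 0, 0]

(s=0,f=0) a[fast]=6≠0 swap→a[0]=6 → slow++,fast++
(s=1,f=1) a[fast]=0 → fast++
(s=1,f=2) a[fast]=8≠0 swap→a[1]=8 → slow++,fast++
(s=2,f=3) a[fast]=0 → fast++
(s=2,f=4) a[fast]=0 → fast++
(s=2,f=5) a[fast]=0 → fast++
(s=2,f=6) a[fast]=0 → fast++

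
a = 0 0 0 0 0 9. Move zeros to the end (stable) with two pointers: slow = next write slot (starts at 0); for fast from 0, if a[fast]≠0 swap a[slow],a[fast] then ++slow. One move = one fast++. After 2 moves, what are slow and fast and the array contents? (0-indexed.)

(s=0,f=0) a[fast]=0 → fast++
(s=0,f=1) a[fast]=0 → fast++

slow=0, fast=2, a=[0, 0, 0, 0, 0, 9]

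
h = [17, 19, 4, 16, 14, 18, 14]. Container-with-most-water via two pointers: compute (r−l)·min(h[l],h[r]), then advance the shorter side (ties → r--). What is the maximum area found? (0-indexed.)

max area = 85

l=0 r=6: min(17,14)*6=84 best=84 *, r--
l=0 r=5: min(17,18)*5=85 best=85 *, l++
l=1 r=5: min(19,18)*4=72 best=85, r--
l=1 r=4: min(19,14)*3=42 best=85, r--
l=1 r=3: min(19,16)*2=32 best=85, r--
l=1 r=2: min(19,4)*1=4 best=85, r--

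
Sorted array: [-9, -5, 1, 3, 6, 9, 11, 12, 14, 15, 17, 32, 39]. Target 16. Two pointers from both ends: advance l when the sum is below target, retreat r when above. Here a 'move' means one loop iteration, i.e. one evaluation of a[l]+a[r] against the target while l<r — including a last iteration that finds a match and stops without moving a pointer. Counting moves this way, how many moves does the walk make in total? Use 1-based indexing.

6 moves

l=1 r=13: -9+39=30 >16, r--
l=1 r=12: -9+32=23 >16, r--
l=1 r=11: -9+17=8 <16, l++
l=2 r=11: -5+17=12 <16, l++
l=3 r=11: 1+17=18 >16, r--
l=3 r=10: 1+15=16, found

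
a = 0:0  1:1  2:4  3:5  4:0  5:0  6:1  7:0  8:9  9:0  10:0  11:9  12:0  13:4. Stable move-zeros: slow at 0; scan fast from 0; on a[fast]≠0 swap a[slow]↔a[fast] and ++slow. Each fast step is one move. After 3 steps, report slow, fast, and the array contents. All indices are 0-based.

(s=0,f=0) a[fast]=0 → fast++
(s=0,f=1) a[fast]=1≠0 swap→a[0]=1 → slow++,fast++
(s=1,f=2) a[fast]=4≠0 swap→a[1]=4 → slow++,fast++

slow=2, fast=3, a=[1, 4, 0, 5, 0, 0, 1, 0, 9, 0, 0, 9, 0, 4]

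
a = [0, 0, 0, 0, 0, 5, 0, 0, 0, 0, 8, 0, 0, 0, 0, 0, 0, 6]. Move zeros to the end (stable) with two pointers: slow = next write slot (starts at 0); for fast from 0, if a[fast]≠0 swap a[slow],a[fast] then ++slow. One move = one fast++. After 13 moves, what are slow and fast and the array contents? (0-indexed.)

slow=2, fast=13, a=[5, 8, 0, 0, 0, 0, 0, 0, 0, 0, 0, 0, 0, 0, 0, 0, 0, 6]

(s=0,f=0) a[fast]=0 → fast++
(s=0,f=1) a[fast]=0 → fast++
(s=0,f=2) a[fast]=0 → fast++
(s=0,f=3) a[fast]=0 → fast++
(s=0,f=4) a[fast]=0 → fast++
(s=0,f=5) a[fast]=5≠0 swap→a[0]=5 → slow++,fast++
(s=1,f=6) a[fast]=0 → fast++
(s=1,f=7) a[fast]=0 → fast++
(s=1,f=8) a[fast]=0 → fast++
(s=1,f=9) a[fast]=0 → fast++
(s=1,f=10) a[fast]=8≠0 swap→a[1]=8 → slow++,fast++
(s=2,f=11) a[fast]=0 → fast++
(s=2,f=12) a[fast]=0 → fast++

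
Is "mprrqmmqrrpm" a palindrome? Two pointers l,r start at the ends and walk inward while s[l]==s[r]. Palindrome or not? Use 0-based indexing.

palindrome

l=0 r=11: 'm'=='m', l++,r--
l=1 r=10: 'p'=='p', l++,r--
l=2 r=9: 'r'=='r', l++,r--
l=3 r=8: 'r'=='r', l++,r--
l=4 r=7: 'q'=='q', l++,r--
l=5 r=6: 'm'=='m', l++,r--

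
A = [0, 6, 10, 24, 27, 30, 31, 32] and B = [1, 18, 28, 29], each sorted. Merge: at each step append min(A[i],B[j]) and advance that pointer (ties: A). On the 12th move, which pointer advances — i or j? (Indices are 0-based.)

i=0 j=0: A[i]=0<=B[j]=1 take 0, i++
i=1 j=0: A[i]=6>B[j]=1 take 1, j++
i=1 j=1: A[i]=6<=B[j]=18 take 6, i++
i=2 j=1: A[i]=10<=B[j]=18 take 10, i++
i=3 j=1: A[i]=24>B[j]=18 take 18, j++
i=3 j=2: A[i]=24<=B[j]=28 take 24, i++
i=4 j=2: A[i]=27<=B[j]=28 take 27, i++
i=5 j=2: A[i]=30>B[j]=28 take 28, j++
i=5 j=3: A[i]=30>B[j]=29 take 29, j++
i=5 j=4: B done, take A[i]=30, i++
i=6 j=4: B done, take A[i]=31, i++
i=7 j=4: B done, take A[i]=32, i++

i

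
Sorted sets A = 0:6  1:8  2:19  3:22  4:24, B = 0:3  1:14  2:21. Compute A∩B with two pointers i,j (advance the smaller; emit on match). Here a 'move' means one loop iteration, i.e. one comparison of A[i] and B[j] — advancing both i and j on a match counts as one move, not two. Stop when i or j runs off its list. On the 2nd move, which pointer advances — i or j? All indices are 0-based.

i

i=0 j=0: 6>3, j++
i=0 j=1: 6<14, i++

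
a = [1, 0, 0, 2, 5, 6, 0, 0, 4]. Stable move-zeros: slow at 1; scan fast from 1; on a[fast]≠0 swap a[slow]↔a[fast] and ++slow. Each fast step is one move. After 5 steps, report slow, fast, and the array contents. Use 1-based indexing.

slow=4, fast=6, a=[1, 2, 5, 0, 0, 6, 0, 0, 4]

(s=1,f=1) a[fast]=1≠0 swap→a[1]=1 → slow++,fast++
(s=2,f=2) a[fast]=0 → fast++
(s=2,f=3) a[fast]=0 → fast++
(s=2,f=4) a[fast]=2≠0 swap→a[2]=2 → slow++,fast++
(s=3,f=5) a[fast]=5≠0 swap→a[3]=5 → slow++,fast++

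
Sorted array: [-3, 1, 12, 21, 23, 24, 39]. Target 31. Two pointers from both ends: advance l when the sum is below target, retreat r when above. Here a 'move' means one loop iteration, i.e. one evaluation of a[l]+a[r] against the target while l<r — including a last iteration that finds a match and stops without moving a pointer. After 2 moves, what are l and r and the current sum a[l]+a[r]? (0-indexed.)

[0,6] -3+39=36 >31 → r--
[0,5] -3+24=21 <31 → l++

l=1, r=5, sum=25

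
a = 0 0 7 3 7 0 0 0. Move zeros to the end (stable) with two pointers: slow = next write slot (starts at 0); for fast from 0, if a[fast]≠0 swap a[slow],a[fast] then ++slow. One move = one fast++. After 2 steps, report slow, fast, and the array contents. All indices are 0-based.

slow=0, fast=2, a=[0, 0, 7, 3, 7, 0, 0, 0]

(s=0,f=0) a[fast]=0 → fast++
(s=0,f=1) a[fast]=0 → fast++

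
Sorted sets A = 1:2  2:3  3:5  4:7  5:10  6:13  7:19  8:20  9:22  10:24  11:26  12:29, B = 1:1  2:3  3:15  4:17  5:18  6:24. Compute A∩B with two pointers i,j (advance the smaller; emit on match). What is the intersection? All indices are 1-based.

intersection = [3, 24]

[i=1,j=1] 2>1 → j++
[i=1,j=2] 2<3 → i++
[i=2,j=2] 3==3 emit → i++,j++
[i=3,j=3] 5<15 → i++
[i=4,j=3] 7<15 → i++
[i=5,j=3] 10<15 → i++
[i=6,j=3] 13<15 → i++
[i=7,j=3] 19>15 → j++
[i=7,j=4] 19>17 → j++
[i=7,j=5] 19>18 → j++
[i=7,j=6] 19<24 → i++
[i=8,j=6] 20<24 → i++
[i=9,j=6] 22<24 → i++
[i=10,j=6] 24==24 emit → i++,j++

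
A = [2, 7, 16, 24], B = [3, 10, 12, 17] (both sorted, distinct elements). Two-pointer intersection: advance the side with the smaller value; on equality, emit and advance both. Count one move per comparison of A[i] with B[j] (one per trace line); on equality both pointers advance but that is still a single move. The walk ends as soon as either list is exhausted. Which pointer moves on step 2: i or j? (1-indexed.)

i=1 j=1: 2<3, i++
i=2 j=1: 7>3, j++

j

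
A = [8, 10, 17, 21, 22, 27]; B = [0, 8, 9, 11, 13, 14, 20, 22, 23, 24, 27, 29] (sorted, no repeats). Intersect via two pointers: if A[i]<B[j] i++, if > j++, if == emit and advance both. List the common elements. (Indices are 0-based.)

intersection = [8, 22, 27]

[i=0,j=0] 8>0 → j++
[i=0,j=1] 8==8 emit → i++,j++
[i=1,j=2] 10>9 → j++
[i=1,j=3] 10<11 → i++
[i=2,j=3] 17>11 → j++
[i=2,j=4] 17>13 → j++
[i=2,j=5] 17>14 → j++
[i=2,j=6] 17<20 → i++
[i=3,j=6] 21>20 → j++
[i=3,j=7] 21<22 → i++
[i=4,j=7] 22==22 emit → i++,j++
[i=5,j=8] 27>23 → j++
[i=5,j=9] 27>24 → j++
[i=5,j=10] 27==27 emit → i++,j++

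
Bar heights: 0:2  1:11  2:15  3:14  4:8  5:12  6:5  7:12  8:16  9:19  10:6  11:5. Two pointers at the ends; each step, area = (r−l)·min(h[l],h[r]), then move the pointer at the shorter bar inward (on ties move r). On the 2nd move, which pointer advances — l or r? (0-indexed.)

l=0 r=11: min(2,5)*11=22 best=22 *, l++
l=1 r=11: min(11,5)*10=50 best=50 *, r--

r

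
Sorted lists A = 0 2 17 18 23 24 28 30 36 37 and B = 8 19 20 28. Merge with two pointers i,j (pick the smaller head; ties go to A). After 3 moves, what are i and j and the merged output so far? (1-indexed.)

i=1 j=1: A[i]=0<=B[j]=8 take 0, i++
i=2 j=1: A[i]=2<=B[j]=8 take 2, i++
i=3 j=1: A[i]=17>B[j]=8 take 8, j++

i=3, j=2, merged so far=[0, 2, 8]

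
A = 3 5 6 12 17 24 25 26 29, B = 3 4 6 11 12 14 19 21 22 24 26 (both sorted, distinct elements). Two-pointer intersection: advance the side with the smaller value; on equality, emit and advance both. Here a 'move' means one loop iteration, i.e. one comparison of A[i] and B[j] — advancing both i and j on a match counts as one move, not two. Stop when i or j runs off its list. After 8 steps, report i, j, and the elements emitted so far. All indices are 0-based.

i=0 j=0: 3==3 emit, i++,j++
i=1 j=1: 5>4, j++
i=1 j=2: 5<6, i++
i=2 j=2: 6==6 emit, i++,j++
i=3 j=3: 12>11, j++
i=3 j=4: 12==12 emit, i++,j++
i=4 j=5: 17>14, j++
i=4 j=6: 17<19, i++

i=5, j=6, emitted=[3, 6, 12]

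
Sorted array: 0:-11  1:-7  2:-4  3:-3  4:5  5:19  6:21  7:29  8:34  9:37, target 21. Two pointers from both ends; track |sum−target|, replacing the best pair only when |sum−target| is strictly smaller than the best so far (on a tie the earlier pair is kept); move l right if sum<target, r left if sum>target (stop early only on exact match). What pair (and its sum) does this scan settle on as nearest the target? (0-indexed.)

l=0 r=9: -11+37=26 d=5 *, r--
l=0 r=8: -11+34=23 d=2 *, r--
l=0 r=7: -11+29=18 d=3, l++
l=1 r=7: -7+29=22 d=1 *, r--
l=1 r=6: -7+21=14 d=7, l++
l=2 r=6: -4+21=17 d=4, l++
l=3 r=6: -3+21=18 d=3, l++
l=4 r=6: 5+21=26 d=5, r--
l=4 r=5: 5+19=24 d=3, r--

pair (-7, 29) with sum 22 (|Δ|=1)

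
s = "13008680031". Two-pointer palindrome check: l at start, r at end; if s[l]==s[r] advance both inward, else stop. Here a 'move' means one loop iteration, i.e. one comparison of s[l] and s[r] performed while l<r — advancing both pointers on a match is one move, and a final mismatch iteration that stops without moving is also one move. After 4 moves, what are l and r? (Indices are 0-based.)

l=4, r=6

l=0 r=10: '1'=='1', l++,r--
l=1 r=9: '3'=='3', l++,r--
l=2 r=8: '0'=='0', l++,r--
l=3 r=7: '0'=='0', l++,r--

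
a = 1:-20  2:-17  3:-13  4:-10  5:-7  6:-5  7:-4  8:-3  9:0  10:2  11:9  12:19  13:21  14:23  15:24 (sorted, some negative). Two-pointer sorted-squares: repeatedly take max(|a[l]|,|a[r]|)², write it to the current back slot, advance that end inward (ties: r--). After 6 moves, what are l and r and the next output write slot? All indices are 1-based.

l=1 r=15: |-20|<=|24| out[15]=576, r--
l=1 r=14: |-20|<=|23| out[14]=529, r--
l=1 r=13: |-20|<=|21| out[13]=441, r--
l=1 r=12: |-20|>|19| out[12]=400, l++
l=2 r=12: |-17|<=|19| out[11]=361, r--
l=2 r=11: |-17|>|9| out[10]=289, l++

l=3, r=11, next write slot=9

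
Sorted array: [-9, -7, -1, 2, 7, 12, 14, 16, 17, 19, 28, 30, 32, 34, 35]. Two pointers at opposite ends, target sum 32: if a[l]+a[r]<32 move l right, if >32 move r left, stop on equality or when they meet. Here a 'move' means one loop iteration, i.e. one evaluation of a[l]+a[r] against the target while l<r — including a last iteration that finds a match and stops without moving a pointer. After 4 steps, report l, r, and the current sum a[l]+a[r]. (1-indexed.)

[1,15] -9+35=26 <32 → l++
[2,15] -7+35=28 <32 → l++
[3,15] -1+35=34 >32 → r--
[3,14] -1+34=33 >32 → r--

l=3, r=13, sum=31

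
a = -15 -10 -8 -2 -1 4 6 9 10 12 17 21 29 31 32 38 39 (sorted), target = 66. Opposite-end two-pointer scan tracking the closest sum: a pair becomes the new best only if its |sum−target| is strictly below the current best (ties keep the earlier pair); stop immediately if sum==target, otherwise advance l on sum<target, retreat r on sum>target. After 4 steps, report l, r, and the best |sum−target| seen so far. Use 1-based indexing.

l=1 r=17: -15+39=24 d=42 *, l++
l=2 r=17: -10+39=29 d=37 *, l++
l=3 r=17: -8+39=31 d=35 *, l++
l=4 r=17: -2+39=37 d=29 *, l++

l=5, r=17, best |Δ|=29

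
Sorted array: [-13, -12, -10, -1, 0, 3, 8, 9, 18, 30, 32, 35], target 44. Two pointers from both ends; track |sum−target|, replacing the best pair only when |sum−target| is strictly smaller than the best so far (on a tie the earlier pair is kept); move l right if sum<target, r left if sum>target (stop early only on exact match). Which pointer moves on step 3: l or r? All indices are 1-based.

l

[1,12] -13+35=22 d=22 * → l++
[2,12] -12+35=23 d=21 * → l++
[3,12] -10+35=25 d=19 * → l++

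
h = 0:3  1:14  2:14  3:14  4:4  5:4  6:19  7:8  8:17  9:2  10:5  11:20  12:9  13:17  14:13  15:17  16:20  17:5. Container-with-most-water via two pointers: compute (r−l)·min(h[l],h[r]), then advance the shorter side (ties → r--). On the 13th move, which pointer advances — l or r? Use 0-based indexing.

[0,17] min(3,5)*17=51 best=51 * → l++
[1,17] min(14,5)*16=80 best=80 * → r--
[1,16] min(14,20)*15=210 best=210 * → l++
[2,16] min(14,20)*14=196 best=210 → l++
[3,16] min(14,20)*13=182 best=210 → l++
[4,16] min(4,20)*12=48 best=210 → l++
[5,16] min(4,20)*11=44 best=210 → l++
[6,16] min(19,20)*10=190 best=210 → l++
[7,16] min(8,20)*9=72 best=210 → l++
[8,16] min(17,20)*8=136 best=210 → l++
[9,16] min(2,20)*7=14 best=210 → l++
[10,16] min(5,20)*6=30 best=210 → l++
[11,16] min(20,20)*5=100 best=210 → r--

r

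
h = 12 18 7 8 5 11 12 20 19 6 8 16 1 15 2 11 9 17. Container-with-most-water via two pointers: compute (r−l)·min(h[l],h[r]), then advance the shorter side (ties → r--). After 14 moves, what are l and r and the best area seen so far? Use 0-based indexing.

l=5, r=8, best area=272

l=0 r=17: min(12,17)*17=204 best=204 *, l++
l=1 r=17: min(18,17)*16=272 best=272 *, r--
l=1 r=16: min(18,9)*15=135 best=272, r--
l=1 r=15: min(18,11)*14=154 best=272, r--
l=1 r=14: min(18,2)*13=26 best=272, r--
l=1 r=13: min(18,15)*12=180 best=272, r--
l=1 r=12: min(18,1)*11=11 best=272, r--
l=1 r=11: min(18,16)*10=160 best=272, r--
l=1 r=10: min(18,8)*9=72 best=272, r--
l=1 r=9: min(18,6)*8=48 best=272, r--
l=1 r=8: min(18,19)*7=126 best=272, l++
l=2 r=8: min(7,19)*6=42 best=272, l++
l=3 r=8: min(8,19)*5=40 best=272, l++
l=4 r=8: min(5,19)*4=20 best=272, l++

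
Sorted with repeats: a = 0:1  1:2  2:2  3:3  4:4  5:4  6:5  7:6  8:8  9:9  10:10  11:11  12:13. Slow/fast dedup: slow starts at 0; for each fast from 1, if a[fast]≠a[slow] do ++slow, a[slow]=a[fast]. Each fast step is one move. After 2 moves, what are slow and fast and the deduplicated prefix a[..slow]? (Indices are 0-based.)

(s=0,f=1) a[fast]=2≠a[slow]=1 write a[1]=2 → slow++,fast++
(s=1,f=2) a[fast]=2=a[slow] dup → fast++

slow=1, fast=3, prefix=[1, 2]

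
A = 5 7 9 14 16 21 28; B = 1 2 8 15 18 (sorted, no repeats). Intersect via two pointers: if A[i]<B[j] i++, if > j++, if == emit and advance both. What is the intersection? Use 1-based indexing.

i=1 j=1: 5>1, j++
i=1 j=2: 5>2, j++
i=1 j=3: 5<8, i++
i=2 j=3: 7<8, i++
i=3 j=3: 9>8, j++
i=3 j=4: 9<15, i++
i=4 j=4: 14<15, i++
i=5 j=4: 16>15, j++
i=5 j=5: 16<18, i++
i=6 j=5: 21>18, j++

intersection = []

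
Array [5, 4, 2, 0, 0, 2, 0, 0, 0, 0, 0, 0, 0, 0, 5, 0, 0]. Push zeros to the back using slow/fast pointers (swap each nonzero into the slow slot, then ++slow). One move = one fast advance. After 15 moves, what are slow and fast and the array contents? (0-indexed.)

slow=5, fast=15, a=[5, 4, 2, 2, 5, 0, 0, 0, 0, 0, 0, 0, 0, 0, 0, 0, 0]

slow=0 fast=0: a[fast]=5≠0 swap→a[0]=5, slow++,fast++
slow=1 fast=1: a[fast]=4≠0 swap→a[1]=4, slow++,fast++
slow=2 fast=2: a[fast]=2≠0 swap→a[2]=2, slow++,fast++
slow=3 fast=3: a[fast]=0, fast++
slow=3 fast=4: a[fast]=0, fast++
slow=3 fast=5: a[fast]=2≠0 swap→a[3]=2, slow++,fast++
slow=4 fast=6: a[fast]=0, fast++
slow=4 fast=7: a[fast]=0, fast++
slow=4 fast=8: a[fast]=0, fast++
slow=4 fast=9: a[fast]=0, fast++
slow=4 fast=10: a[fast]=0, fast++
slow=4 fast=11: a[fast]=0, fast++
slow=4 fast=12: a[fast]=0, fast++
slow=4 fast=13: a[fast]=0, fast++
slow=4 fast=14: a[fast]=5≠0 swap→a[4]=5, slow++,fast++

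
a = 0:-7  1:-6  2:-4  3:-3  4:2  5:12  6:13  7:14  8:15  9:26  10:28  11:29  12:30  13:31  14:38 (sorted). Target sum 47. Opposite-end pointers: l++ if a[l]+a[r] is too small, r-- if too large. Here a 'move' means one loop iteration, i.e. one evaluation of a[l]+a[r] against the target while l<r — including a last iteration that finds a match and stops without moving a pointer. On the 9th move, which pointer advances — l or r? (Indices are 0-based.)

l=0 r=14: -7+38=31 <47, l++
l=1 r=14: -6+38=32 <47, l++
l=2 r=14: -4+38=34 <47, l++
l=3 r=14: -3+38=35 <47, l++
l=4 r=14: 2+38=40 <47, l++
l=5 r=14: 12+38=50 >47, r--
l=5 r=13: 12+31=43 <47, l++
l=6 r=13: 13+31=44 <47, l++
l=7 r=13: 14+31=45 <47, l++

l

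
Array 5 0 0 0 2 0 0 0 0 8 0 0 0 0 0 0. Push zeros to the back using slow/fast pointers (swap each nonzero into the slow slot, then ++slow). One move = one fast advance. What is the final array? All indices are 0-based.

[5, 2, 8, 0, 0, 0, 0, 0, 0, 0, 0, 0, 0, 0, 0, 0]

slow=0 fast=0: a[fast]=5≠0 swap→a[0]=5, slow++,fast++
slow=1 fast=1: a[fast]=0, fast++
slow=1 fast=2: a[fast]=0, fast++
slow=1 fast=3: a[fast]=0, fast++
slow=1 fast=4: a[fast]=2≠0 swap→a[1]=2, slow++,fast++
slow=2 fast=5: a[fast]=0, fast++
slow=2 fast=6: a[fast]=0, fast++
slow=2 fast=7: a[fast]=0, fast++
slow=2 fast=8: a[fast]=0, fast++
slow=2 fast=9: a[fast]=8≠0 swap→a[2]=8, slow++,fast++
slow=3 fast=10: a[fast]=0, fast++
slow=3 fast=11: a[fast]=0, fast++
slow=3 fast=12: a[fast]=0, fast++
slow=3 fast=13: a[fast]=0, fast++
slow=3 fast=14: a[fast]=0, fast++
slow=3 fast=15: a[fast]=0, fast++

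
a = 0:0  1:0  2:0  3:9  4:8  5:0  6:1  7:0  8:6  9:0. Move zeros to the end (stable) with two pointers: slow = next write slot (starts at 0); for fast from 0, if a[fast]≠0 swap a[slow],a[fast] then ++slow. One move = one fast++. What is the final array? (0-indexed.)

[9, 8, 1, 6, 0, 0, 0, 0, 0, 0]

slow=0 fast=0: a[fast]=0, fast++
slow=0 fast=1: a[fast]=0, fast++
slow=0 fast=2: a[fast]=0, fast++
slow=0 fast=3: a[fast]=9≠0 swap→a[0]=9, slow++,fast++
slow=1 fast=4: a[fast]=8≠0 swap→a[1]=8, slow++,fast++
slow=2 fast=5: a[fast]=0, fast++
slow=2 fast=6: a[fast]=1≠0 swap→a[2]=1, slow++,fast++
slow=3 fast=7: a[fast]=0, fast++
slow=3 fast=8: a[fast]=6≠0 swap→a[3]=6, slow++,fast++
slow=4 fast=9: a[fast]=0, fast++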